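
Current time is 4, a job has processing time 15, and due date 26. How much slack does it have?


Slack = due - current_time - processing
= 26 - 4 - 15
= 7


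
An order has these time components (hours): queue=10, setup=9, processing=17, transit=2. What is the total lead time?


Lead time = queue + setup + processing + transit
= 10 + 9 + 17 + 2
= 38 hours


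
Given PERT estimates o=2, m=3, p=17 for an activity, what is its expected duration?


te = (o + 4m + p) / 6
= (2 + 4×3 + 17) / 6
= (2 + 12 + 17) / 6
= 31 / 6
= 5.17


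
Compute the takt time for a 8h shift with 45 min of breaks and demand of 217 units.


Available = 8×60 - 45 = 435 min
Takt time = 435 / 217
= 2.00 min/unit


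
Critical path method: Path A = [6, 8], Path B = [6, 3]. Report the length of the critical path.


Path A: 6 + 8 = 14
Path B: 6 + 3 = 9
Critical path = longest = max(14, 9)
= 14 (Path A)


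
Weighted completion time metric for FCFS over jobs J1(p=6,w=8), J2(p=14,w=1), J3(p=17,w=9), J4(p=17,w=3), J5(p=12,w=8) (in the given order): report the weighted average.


Completion times:
  J1: C=6, w×C=8×6=48
  J2: C=20, w×C=1×20=20
  J3: C=37, w×C=9×37=333
  J4: C=54, w×C=3×54=162
  J5: C=66, w×C=8×66=528
Sum w×C = 1091
Sum w = 29
Weighted avg = 1091/29
= 37.62


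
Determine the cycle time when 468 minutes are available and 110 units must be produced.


Cycle time = available time / demand
= 468 / 110
= 4.25 min/unit


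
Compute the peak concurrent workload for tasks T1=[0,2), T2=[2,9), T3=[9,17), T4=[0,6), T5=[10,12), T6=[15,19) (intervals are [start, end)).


Check each time point for overlaps:
  t=0: 2 tasks active (T1, T4)
Max concurrent = 2


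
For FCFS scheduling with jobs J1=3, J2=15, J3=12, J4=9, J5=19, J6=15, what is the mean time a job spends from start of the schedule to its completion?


Completion times:
  J1: completes at 3
  J2: completes at 18
  J3: completes at 30
  J4: completes at 39
  J5: completes at 58
  J6: completes at 73
Sum = 221
Average = 221/6
= 36.83


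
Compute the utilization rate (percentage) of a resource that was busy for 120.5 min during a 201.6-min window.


Utilization = busy / total × 100
= 120.5 / 201.6 × 100
= 59.8%


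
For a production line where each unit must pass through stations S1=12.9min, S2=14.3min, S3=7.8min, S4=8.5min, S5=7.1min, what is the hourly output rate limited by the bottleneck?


Bottleneck = longest station time
Station times: [12.9, 14.3, 7.8, 8.5, 7.1]
Max = 14.3 min
Rate = 60 / 14.3
= 4.20 units/hour (bottleneck: 14.3min)


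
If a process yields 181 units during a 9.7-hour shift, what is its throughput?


Throughput = units / time
= 181 / 9.7
= 18.7 units/hour


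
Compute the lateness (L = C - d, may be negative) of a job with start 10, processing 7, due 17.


Completion = 10 + 7 = 17
Lateness = C - d = 17 - 17
= 0


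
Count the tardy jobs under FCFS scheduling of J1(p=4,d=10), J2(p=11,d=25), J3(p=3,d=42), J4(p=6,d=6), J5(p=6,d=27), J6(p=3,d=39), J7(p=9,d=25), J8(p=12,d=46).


Completion vs due date:
  J1: C=4, d=10 → on time
  J2: C=15, d=25 → on time
  J3: C=18, d=42 → on time
  J4: C=24, d=6 → TARDY
  J5: C=30, d=27 → TARDY
  J6: C=33, d=39 → on time
  J7: C=42, d=25 → TARDY
  J8: C=54, d=46 → TARDY
Tardy jobs: J4, J5, J7, J8
Count = 4


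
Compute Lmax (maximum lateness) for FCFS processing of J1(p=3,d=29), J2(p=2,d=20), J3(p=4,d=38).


Lateness per job (L = C - d):
  J1: C=3, d=29, L=-26
  J2: C=5, d=20, L=-15
  J3: C=9, d=38, L=-29
Lmax = max(-26, -15, -29)
= -15


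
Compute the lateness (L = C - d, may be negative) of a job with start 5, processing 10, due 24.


Completion = 5 + 10 = 15
Lateness = C - d = 15 - 24
= -9


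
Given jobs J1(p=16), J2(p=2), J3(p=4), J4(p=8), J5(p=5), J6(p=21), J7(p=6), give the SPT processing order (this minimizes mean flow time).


SPT: sort by shortest processing time
  J2: p=2
  J3: p=4
  J5: p=5
  J7: p=6
  J4: p=8
  J1: p=16
  J6: p=21
Order: J2 → J3 → J5 → J7 → J4 → J1 → J6


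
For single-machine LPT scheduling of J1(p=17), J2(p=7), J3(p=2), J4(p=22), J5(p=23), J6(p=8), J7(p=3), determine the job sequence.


LPT: sort by longest processing time first
  J5: p=23
  J4: p=22
  J1: p=17
  J6: p=8
  J2: p=7
  J7: p=3
  J3: p=2
Order: J5 → J4 → J1 → J6 → J2 → J7 → J3


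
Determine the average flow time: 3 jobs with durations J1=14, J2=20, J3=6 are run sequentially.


Completion times:
  J1: completes at 14
  J2: completes at 34
  J3: completes at 40
Sum = 88
Average = 88/3
= 29.33


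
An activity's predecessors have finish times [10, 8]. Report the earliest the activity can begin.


ES = max of all predecessor completion times
Predecessors: [10, 8]
ES = max(10, 8)
= 10


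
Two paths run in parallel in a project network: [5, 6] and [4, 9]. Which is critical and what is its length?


Path A: 5 + 6 = 11
Path B: 4 + 9 = 13
Critical path = longest = max(11, 13)
= 13 (Path B)


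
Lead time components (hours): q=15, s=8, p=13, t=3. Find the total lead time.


Lead time = queue + setup + processing + transit
= 15 + 8 + 13 + 3
= 39 hours


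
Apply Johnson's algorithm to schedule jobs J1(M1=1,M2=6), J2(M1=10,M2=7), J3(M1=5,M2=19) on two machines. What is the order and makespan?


Johnson's rule:
Group 1 (M1≤M2, sort by M1): ['J1', 'J3']
Group 2 (M1>M2, sort desc M2): ['J2']
Sequence: J1 → J3 → J2
Makespan calculation:
  J1: M1 done=1, M2 done=7
  J3: M1 done=6, M2 done=26
  J2: M1 done=16, M2 done=33
= Sequence: J1 → J3 → J2, Makespan: 33


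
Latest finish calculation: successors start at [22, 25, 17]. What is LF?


LF = min of all successor start times
Successors start at: [22, 25, 17]
LF = min(22, 25, 17)
= 17


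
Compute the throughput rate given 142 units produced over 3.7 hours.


Throughput = units / time
= 142 / 3.7
= 38.4 units/hour


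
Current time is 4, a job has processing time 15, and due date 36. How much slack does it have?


Slack = due - current_time - processing
= 36 - 4 - 15
= 17


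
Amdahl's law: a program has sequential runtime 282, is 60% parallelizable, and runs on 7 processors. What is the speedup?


Amdahl's law: T_p = T × ((1-p) + p/N)
= 282 × ((1-0.6) + 0.6/7)
= 282 × (0.40 + 0.0857)
= 282 × 0.4857
= 136.97
Speedup = 282/136.97
= 2.06×


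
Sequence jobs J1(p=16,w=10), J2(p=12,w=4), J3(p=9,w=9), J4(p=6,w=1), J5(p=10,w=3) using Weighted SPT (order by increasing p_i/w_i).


WSPT (Smith's rule): sort by p/w ascending
  J3: p/w = 9/9 = 1.000
  J1: p/w = 16/10 = 1.600
  J2: p/w = 12/4 = 3.000
  J5: p/w = 10/3 = 3.333
  J4: p/w = 6/1 = 6.000
Order: J3 → J1 → J2 → J5 → J4


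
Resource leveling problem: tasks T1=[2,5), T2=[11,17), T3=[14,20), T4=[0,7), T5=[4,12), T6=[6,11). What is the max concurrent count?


Check each time point for overlaps:
  t=4: 3 tasks active (T1, T4, T5)
Max concurrent = 3


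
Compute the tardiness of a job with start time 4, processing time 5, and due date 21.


Completion = start + processing = 4 + 5 = 9
Tardiness = max(0, C - d) = max(0, 9 - 21)
= max(0, -12)
= 0


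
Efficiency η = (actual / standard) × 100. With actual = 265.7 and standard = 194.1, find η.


Efficiency = (actual / standard) × 100
= (265.7 / 194.1) × 100
= 136.9%


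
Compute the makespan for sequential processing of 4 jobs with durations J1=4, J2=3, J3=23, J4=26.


Sequential makespan: sum all processing times
= 4 + 3 + 23 + 26
= 56 time units


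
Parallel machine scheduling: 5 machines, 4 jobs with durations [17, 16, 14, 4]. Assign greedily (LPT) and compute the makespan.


Jobs (LPT sorted): [17, 16, 14, 4]
Machines: 5
  J=17 → Machine 1 (load: 0+17=17)
  J=16 → Machine 2 (load: 0+16=16)
  J=14 → Machine 3 (load: 0+14=14)
  J=4 → Machine 4 (load: 0+4=4)
Machine loads: [17, 16, 14, 4, 0]
Makespan = max = 17 time units


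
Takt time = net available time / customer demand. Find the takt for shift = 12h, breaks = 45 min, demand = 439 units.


Available = 12×60 - 45 = 675 min
Takt time = 675 / 439
= 1.54 min/unit


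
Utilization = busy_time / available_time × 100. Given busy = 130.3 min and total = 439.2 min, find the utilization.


Utilization = busy / total × 100
= 130.3 / 439.2 × 100
= 29.7%


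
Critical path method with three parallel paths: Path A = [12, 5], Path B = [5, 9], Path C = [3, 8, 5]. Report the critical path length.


Path A: 12 + 5 = 17
Path B: 5 + 9 = 14
Path C: 3 + 8 + 5 = 16
Critical path = longest = max(17, 14, 16)
= 17 (Path A)


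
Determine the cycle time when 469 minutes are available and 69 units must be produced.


Cycle time = available time / demand
= 469 / 69
= 6.80 min/unit


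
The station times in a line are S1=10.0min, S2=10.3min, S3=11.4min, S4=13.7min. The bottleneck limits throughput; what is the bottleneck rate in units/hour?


Bottleneck = longest station time
Station times: [10.0, 10.3, 11.4, 13.7]
Max = 13.7 min
Rate = 60 / 13.7
= 4.38 units/hour (bottleneck: 13.7min)


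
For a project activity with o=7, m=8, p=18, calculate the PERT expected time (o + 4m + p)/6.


te = (o + 4m + p) / 6
= (7 + 4×8 + 18) / 6
= (7 + 32 + 18) / 6
= 57 / 6
= 9.50


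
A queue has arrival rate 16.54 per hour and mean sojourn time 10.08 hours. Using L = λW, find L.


Little's law: L = λ × W
= 16.54 × 10.08
= 166.72


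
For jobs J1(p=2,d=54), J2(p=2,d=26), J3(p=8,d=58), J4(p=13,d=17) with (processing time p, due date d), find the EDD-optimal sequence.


EDD: sort by earliest due date
  J4: d=17, p=13
  J2: d=26, p=2
  J1: d=54, p=2
  J3: d=58, p=8
Order: J4 → J2 → J1 → J3


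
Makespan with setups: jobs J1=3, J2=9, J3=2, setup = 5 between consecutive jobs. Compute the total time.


Makespan = Σ processing + (n-1) × setup
= (3 + 9 + 2) + (3-1)×5
= 14 + 10
= 24 time units


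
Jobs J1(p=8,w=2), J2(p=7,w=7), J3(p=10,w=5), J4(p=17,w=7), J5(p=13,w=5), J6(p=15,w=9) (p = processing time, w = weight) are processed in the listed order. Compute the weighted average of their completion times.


Completion times:
  J1: C=8, w×C=2×8=16
  J2: C=15, w×C=7×15=105
  J3: C=25, w×C=5×25=125
  J4: C=42, w×C=7×42=294
  J5: C=55, w×C=5×55=275
  J6: C=70, w×C=9×70=630
Sum w×C = 1445
Sum w = 35
Weighted avg = 1445/35
= 41.29


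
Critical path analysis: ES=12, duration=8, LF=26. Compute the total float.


EF = ES + duration = 12 + 8 = 20
LS = LF - duration = 26 - 8 = 18
Total Float = LF - EF = 26 - 20
(or LS - ES = 18 - 12)
= 6


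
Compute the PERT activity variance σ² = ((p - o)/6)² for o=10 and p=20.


σ² = ((p - o) / 6)² = (p - o)² / 36
= (20 - 10)² / 36
= 10² / 36
= 100 / 36
= 2.7778


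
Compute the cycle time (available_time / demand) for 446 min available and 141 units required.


Cycle time = available time / demand
= 446 / 141
= 3.16 min/unit


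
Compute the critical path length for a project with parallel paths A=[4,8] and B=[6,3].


Path A: 4 + 8 = 12
Path B: 6 + 3 = 9
Critical path = longest = max(12, 9)
= 12 (Path A)


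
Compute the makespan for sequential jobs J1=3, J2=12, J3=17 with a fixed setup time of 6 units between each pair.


Makespan = Σ processing + (n-1) × setup
= (3 + 12 + 17) + (3-1)×6
= 32 + 12
= 44 time units


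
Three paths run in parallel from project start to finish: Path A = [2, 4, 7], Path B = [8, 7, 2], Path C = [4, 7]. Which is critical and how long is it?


Path A: 2 + 4 + 7 = 13
Path B: 8 + 7 + 2 = 17
Path C: 4 + 7 = 11
Critical path = longest = max(13, 17, 11)
= 17 (Path B)


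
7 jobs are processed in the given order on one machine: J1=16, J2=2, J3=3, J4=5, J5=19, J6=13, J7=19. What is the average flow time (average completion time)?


Completion times:
  J1: completes at 16
  J2: completes at 18
  J3: completes at 21
  J4: completes at 26
  J5: completes at 45
  J6: completes at 58
  J7: completes at 77
Sum = 261
Average = 261/7
= 37.29


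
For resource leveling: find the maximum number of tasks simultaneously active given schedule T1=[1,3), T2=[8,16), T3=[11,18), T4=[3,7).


Check each time point for overlaps:
  t=11: 2 tasks active (T2, T3)
Max concurrent = 2


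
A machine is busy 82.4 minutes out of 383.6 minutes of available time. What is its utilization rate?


Utilization = busy / total × 100
= 82.4 / 383.6 × 100
= 21.5%


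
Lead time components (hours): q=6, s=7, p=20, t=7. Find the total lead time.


Lead time = queue + setup + processing + transit
= 6 + 7 + 20 + 7
= 40 hours


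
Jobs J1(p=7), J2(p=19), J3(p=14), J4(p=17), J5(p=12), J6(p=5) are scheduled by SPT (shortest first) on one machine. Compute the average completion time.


SPT order: J6 → J1 → J5 → J3 → J4 → J2
Completion times:
  J6: C=5
  J1: C=12
  J5: C=24
  J3: C=38
  J4: C=55
  J2: C=74
Sum = 208, n = 6
Mean flow = 208/6
= 34.67


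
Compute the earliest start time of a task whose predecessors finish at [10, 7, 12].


ES = max of all predecessor completion times
Predecessors: [10, 7, 12]
ES = max(10, 7, 12)
= 12


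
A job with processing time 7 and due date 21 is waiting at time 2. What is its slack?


Slack = due - current_time - processing
= 21 - 2 - 7
= 12


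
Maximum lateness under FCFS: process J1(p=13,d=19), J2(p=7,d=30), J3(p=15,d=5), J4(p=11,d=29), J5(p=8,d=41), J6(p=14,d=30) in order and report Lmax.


Lateness per job (L = C - d):
  J1: C=13, d=19, L=-6
  J2: C=20, d=30, L=-10
  J3: C=35, d=5, L=30
  J4: C=46, d=29, L=17
  J5: C=54, d=41, L=13
  J6: C=68, d=30, L=38
Lmax = max(-6, -10, 30, 17, 13, 38)
= 38


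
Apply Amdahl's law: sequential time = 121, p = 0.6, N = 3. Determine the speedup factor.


Amdahl's law: T_p = T × ((1-p) + p/N)
= 121 × ((1-0.6) + 0.6/3)
= 121 × (0.40 + 0.2000)
= 121 × 0.6000
= 72.60
Speedup = 121/72.60
= 1.67×


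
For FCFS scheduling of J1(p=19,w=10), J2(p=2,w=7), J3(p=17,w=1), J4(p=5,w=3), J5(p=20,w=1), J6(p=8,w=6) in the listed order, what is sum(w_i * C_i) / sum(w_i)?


Completion times:
  J1: C=19, w×C=10×19=190
  J2: C=21, w×C=7×21=147
  J3: C=38, w×C=1×38=38
  J4: C=43, w×C=3×43=129
  J5: C=63, w×C=1×63=63
  J6: C=71, w×C=6×71=426
Sum w×C = 993
Sum w = 28
Weighted avg = 993/28
= 35.46


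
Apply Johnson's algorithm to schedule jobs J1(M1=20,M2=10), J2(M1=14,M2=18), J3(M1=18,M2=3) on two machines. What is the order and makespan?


Johnson's rule:
Group 1 (M1≤M2, sort by M1): ['J2']
Group 2 (M1>M2, sort desc M2): ['J1', 'J3']
Sequence: J2 → J1 → J3
Makespan calculation:
  J2: M1 done=14, M2 done=32
  J1: M1 done=34, M2 done=44
  J3: M1 done=52, M2 done=55
= Sequence: J2 → J1 → J3, Makespan: 55


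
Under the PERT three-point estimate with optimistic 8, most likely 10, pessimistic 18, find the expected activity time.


te = (o + 4m + p) / 6
= (8 + 4×10 + 18) / 6
= (8 + 40 + 18) / 6
= 66 / 6
= 11.00


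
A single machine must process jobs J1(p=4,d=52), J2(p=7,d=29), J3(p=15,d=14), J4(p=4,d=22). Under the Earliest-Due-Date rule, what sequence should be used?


EDD: sort by earliest due date
  J3: d=14, p=15
  J4: d=22, p=4
  J2: d=29, p=7
  J1: d=52, p=4
Order: J3 → J4 → J2 → J1


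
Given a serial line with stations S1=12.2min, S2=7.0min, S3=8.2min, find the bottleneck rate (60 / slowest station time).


Bottleneck = longest station time
Station times: [12.2, 7.0, 8.2]
Max = 12.2 min
Rate = 60 / 12.2
= 4.92 units/hour (bottleneck: 12.2min)


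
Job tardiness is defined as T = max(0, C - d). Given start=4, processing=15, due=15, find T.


Completion = start + processing = 4 + 15 = 19
Tardiness = max(0, C - d) = max(0, 19 - 15)
= max(0, 4)
= 4


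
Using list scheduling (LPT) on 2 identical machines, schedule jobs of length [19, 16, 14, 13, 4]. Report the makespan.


Jobs (LPT sorted): [19, 16, 14, 13, 4]
Machines: 2
  J=19 → Machine 1 (load: 0+19=19)
  J=16 → Machine 2 (load: 0+16=16)
  J=14 → Machine 2 (load: 16+14=30)
  J=13 → Machine 1 (load: 19+13=32)
  J=4 → Machine 2 (load: 30+4=34)
Machine loads: [32, 34]
Makespan = max = 34 time units


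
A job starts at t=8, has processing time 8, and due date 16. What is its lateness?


Completion = 8 + 8 = 16
Lateness = C - d = 16 - 16
= 0


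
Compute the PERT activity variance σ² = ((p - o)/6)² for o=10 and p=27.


σ² = ((p - o) / 6)² = (p - o)² / 36
= (27 - 10)² / 36
= 17² / 36
= 289 / 36
= 8.0278


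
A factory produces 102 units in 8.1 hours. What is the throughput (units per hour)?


Throughput = units / time
= 102 / 8.1
= 12.6 units/hour


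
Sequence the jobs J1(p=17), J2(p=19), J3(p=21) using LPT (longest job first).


LPT: sort by longest processing time first
  J3: p=21
  J2: p=19
  J1: p=17
Order: J3 → J2 → J1


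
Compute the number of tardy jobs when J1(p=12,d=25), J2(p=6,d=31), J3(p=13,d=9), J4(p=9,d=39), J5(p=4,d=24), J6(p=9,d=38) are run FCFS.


Completion vs due date:
  J1: C=12, d=25 → on time
  J2: C=18, d=31 → on time
  J3: C=31, d=9 → TARDY
  J4: C=40, d=39 → TARDY
  J5: C=44, d=24 → TARDY
  J6: C=53, d=38 → TARDY
Tardy jobs: J3, J4, J5, J6
Count = 4


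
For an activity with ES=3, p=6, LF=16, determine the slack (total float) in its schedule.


EF = ES + duration = 3 + 6 = 9
LS = LF - duration = 16 - 6 = 10
Total Float = LF - EF = 16 - 9
(or LS - ES = 10 - 3)
= 7


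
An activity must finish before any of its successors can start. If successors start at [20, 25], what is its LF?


LF = min of all successor start times
Successors start at: [20, 25]
LF = min(20, 25)
= 20


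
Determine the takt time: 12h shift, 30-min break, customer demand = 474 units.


Available = 12×60 - 30 = 690 min
Takt time = 690 / 474
= 1.46 min/unit


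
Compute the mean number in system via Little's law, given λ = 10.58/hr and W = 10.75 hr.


Little's law: L = λ × W
= 10.58 × 10.75
= 113.73


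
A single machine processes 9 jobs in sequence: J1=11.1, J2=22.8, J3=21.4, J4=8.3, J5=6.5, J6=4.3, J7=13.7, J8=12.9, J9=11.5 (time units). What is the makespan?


Sequential makespan: sum all processing times
= 11.1 + 22.8 + 21.4 + 8.3 + 6.5 + 4.3 + 13.7 + 12.9 + 11.5
= 112.5 time units


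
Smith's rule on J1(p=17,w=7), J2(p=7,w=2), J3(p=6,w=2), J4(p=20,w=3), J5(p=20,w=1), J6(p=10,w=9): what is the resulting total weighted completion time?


WSPT order (by p/w): J6 → J1 → J3 → J2 → J4 → J5
  J6: C=10, w·C=9×10=90
  J1: C=27, w·C=7×27=189
  J3: C=33, w·C=2×33=66
  J2: C=40, w·C=2×40=80
  J4: C=60, w·C=3×60=180
  J5: C=80, w·C=1×80=80
Σ w·C = 685
= 685


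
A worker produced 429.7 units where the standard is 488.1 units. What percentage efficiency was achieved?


Efficiency = (actual / standard) × 100
= (429.7 / 488.1) × 100
= 88.0%


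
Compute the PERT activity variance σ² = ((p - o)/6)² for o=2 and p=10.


σ² = ((p - o) / 6)² = (p - o)² / 36
= (10 - 2)² / 36
= 8² / 36
= 64 / 36
= 1.7778


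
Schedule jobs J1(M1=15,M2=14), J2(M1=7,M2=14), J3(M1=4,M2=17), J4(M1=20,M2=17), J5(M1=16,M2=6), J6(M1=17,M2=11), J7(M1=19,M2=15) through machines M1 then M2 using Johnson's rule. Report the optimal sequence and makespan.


Johnson's rule:
Group 1 (M1≤M2, sort by M1): ['J3', 'J2']
Group 2 (M1>M2, sort desc M2): ['J4', 'J7', 'J1', 'J6', 'J5']
Sequence: J3 → J2 → J4 → J7 → J1 → J6 → J5
Makespan calculation:
  J3: M1 done=4, M2 done=21
  J2: M1 done=11, M2 done=35
  J4: M1 done=31, M2 done=52
  J7: M1 done=50, M2 done=67
  J1: M1 done=65, M2 done=81
  J6: M1 done=82, M2 done=93
  J5: M1 done=98, M2 done=104
= Sequence: J3 → J2 → J4 → J7 → J1 → J6 → J5, Makespan: 104


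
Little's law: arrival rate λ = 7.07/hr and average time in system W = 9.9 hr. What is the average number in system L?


Little's law: L = λ × W
= 7.07 × 9.9
= 69.99


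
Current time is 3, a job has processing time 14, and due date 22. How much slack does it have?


Slack = due - current_time - processing
= 22 - 3 - 14
= 5


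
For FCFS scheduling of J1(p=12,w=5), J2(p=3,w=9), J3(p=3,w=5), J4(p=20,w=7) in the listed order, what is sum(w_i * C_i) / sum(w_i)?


Completion times:
  J1: C=12, w×C=5×12=60
  J2: C=15, w×C=9×15=135
  J3: C=18, w×C=5×18=90
  J4: C=38, w×C=7×38=266
Sum w×C = 551
Sum w = 26
Weighted avg = 551/26
= 21.19


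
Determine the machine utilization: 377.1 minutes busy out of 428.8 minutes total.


Utilization = busy / total × 100
= 377.1 / 428.8 × 100
= 87.9%


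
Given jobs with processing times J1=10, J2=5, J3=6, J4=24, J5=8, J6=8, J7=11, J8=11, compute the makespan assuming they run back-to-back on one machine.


Sequential makespan: sum all processing times
= 10 + 5 + 6 + 24 + 8 + 8 + 11 + 11
= 83 time units


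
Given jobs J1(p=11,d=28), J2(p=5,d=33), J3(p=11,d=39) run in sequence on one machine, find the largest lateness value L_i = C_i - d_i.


Lateness per job (L = C - d):
  J1: C=11, d=28, L=-17
  J2: C=16, d=33, L=-17
  J3: C=27, d=39, L=-12
Lmax = max(-17, -17, -12)
= -12


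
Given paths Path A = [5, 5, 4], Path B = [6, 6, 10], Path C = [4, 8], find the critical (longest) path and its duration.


Path A: 5 + 5 + 4 = 14
Path B: 6 + 6 + 10 = 22
Path C: 4 + 8 = 12
Critical path = longest = max(14, 22, 12)
= 22 (Path B)


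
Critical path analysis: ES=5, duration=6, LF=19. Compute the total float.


EF = ES + duration = 5 + 6 = 11
LS = LF - duration = 19 - 6 = 13
Total Float = LF - EF = 19 - 11
(or LS - ES = 13 - 5)
= 8


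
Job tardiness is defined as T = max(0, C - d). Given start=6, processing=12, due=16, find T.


Completion = start + processing = 6 + 12 = 18
Tardiness = max(0, C - d) = max(0, 18 - 16)
= max(0, 2)
= 2


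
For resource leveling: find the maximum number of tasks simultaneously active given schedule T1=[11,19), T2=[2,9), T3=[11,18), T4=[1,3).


Check each time point for overlaps:
  t=2: 2 tasks active (T2, T4)
Max concurrent = 2


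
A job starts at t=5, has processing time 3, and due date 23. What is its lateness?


Completion = 5 + 3 = 8
Lateness = C - d = 8 - 23
= -15


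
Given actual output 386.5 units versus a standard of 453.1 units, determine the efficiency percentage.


Efficiency = (actual / standard) × 100
= (386.5 / 453.1) × 100
= 85.3%


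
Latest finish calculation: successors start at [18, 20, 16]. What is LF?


LF = min of all successor start times
Successors start at: [18, 20, 16]
LF = min(18, 20, 16)
= 16


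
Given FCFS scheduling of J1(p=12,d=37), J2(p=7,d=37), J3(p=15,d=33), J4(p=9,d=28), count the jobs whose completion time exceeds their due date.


Completion vs due date:
  J1: C=12, d=37 → on time
  J2: C=19, d=37 → on time
  J3: C=34, d=33 → TARDY
  J4: C=43, d=28 → TARDY
Tardy jobs: J3, J4
Count = 2


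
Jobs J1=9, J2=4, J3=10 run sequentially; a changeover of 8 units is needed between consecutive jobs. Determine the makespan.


Makespan = Σ processing + (n-1) × setup
= (9 + 4 + 10) + (3-1)×8
= 23 + 16
= 39 time units


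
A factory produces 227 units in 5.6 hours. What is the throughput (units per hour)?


Throughput = units / time
= 227 / 5.6
= 40.5 units/hour


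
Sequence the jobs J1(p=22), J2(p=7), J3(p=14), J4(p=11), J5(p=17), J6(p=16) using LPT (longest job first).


LPT: sort by longest processing time first
  J1: p=22
  J5: p=17
  J6: p=16
  J3: p=14
  J4: p=11
  J2: p=7
Order: J1 → J5 → J6 → J3 → J4 → J2


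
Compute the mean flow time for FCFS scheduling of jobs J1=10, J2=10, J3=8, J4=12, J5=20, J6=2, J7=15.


Completion times:
  J1: completes at 10
  J2: completes at 20
  J3: completes at 28
  J4: completes at 40
  J5: completes at 60
  J6: completes at 62
  J7: completes at 77
Sum = 297
Average = 297/7
= 42.43


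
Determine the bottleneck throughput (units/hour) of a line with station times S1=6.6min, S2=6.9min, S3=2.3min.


Bottleneck = longest station time
Station times: [6.6, 6.9, 2.3]
Max = 6.9 min
Rate = 60 / 6.9
= 8.70 units/hour (bottleneck: 6.9min)


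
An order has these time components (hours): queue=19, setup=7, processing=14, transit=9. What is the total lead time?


Lead time = queue + setup + processing + transit
= 19 + 7 + 14 + 9
= 49 hours


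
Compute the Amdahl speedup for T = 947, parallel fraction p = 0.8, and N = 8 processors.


Amdahl's law: T_p = T × ((1-p) + p/N)
= 947 × ((1-0.8) + 0.8/8)
= 947 × (0.20 + 0.1000)
= 947 × 0.3000
= 284.10
Speedup = 947/284.10
= 3.33×


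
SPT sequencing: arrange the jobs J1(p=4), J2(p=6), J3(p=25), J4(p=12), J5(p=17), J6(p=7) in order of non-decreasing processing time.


SPT: sort by shortest processing time
  J1: p=4
  J2: p=6
  J6: p=7
  J4: p=12
  J5: p=17
  J3: p=25
Order: J1 → J2 → J6 → J4 → J5 → J3


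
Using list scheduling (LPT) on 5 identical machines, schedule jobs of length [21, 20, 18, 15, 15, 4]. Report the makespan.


Jobs (LPT sorted): [21, 20, 18, 15, 15, 4]
Machines: 5
  J=21 → Machine 1 (load: 0+21=21)
  J=20 → Machine 2 (load: 0+20=20)
  J=18 → Machine 3 (load: 0+18=18)
  J=15 → Machine 4 (load: 0+15=15)
  J=15 → Machine 5 (load: 0+15=15)
  J=4 → Machine 4 (load: 15+4=19)
Machine loads: [21, 20, 18, 19, 15]
Makespan = max = 21 time units


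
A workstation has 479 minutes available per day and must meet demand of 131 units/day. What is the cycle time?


Cycle time = available time / demand
= 479 / 131
= 3.66 min/unit


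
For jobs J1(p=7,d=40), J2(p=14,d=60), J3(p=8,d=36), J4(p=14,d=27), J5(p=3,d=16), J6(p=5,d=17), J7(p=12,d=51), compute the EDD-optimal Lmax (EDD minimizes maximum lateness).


EDD order: J5 → J6 → J4 → J3 → J1 → J7 → J2
Completion and lateness:
  J5: C=3, d=16, L=3-16=-13
  J6: C=8, d=17, L=8-17=-9
  J4: C=22, d=27, L=22-27=-5
  J3: C=30, d=36, L=30-36=-6
  J1: C=37, d=40, L=37-40=-3
  J7: C=49, d=51, L=49-51=-2
  J2: C=63, d=60, L=63-60=3
Lmax = max(-13, -9, -5, -6, -3, -2, 3)
= 3


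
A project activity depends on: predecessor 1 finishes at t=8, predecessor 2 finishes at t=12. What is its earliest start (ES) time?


ES = max of all predecessor completion times
Predecessors: [8, 12]
ES = max(8, 12)
= 12


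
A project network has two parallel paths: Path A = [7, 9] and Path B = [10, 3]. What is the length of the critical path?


Path A: 7 + 9 = 16
Path B: 10 + 3 = 13
Critical path = longest = max(16, 13)
= 16 (Path A)


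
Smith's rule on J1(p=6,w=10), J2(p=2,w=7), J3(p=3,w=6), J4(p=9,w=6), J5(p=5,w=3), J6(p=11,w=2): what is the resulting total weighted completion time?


WSPT order (by p/w): J2 → J3 → J1 → J4 → J5 → J6
  J2: C=2, w·C=7×2=14
  J3: C=5, w·C=6×5=30
  J1: C=11, w·C=10×11=110
  J4: C=20, w·C=6×20=120
  J5: C=25, w·C=3×25=75
  J6: C=36, w·C=2×36=72
Σ w·C = 421
= 421


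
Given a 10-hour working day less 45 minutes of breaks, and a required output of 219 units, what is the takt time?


Available = 10×60 - 45 = 555 min
Takt time = 555 / 219
= 2.53 min/unit


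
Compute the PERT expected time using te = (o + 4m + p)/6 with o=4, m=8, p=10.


te = (o + 4m + p) / 6
= (4 + 4×8 + 10) / 6
= (4 + 32 + 10) / 6
= 46 / 6
= 7.67


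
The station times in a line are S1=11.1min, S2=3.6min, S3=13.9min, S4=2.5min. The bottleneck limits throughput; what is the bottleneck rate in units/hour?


Bottleneck = longest station time
Station times: [11.1, 3.6, 13.9, 2.5]
Max = 13.9 min
Rate = 60 / 13.9
= 4.32 units/hour (bottleneck: 13.9min)


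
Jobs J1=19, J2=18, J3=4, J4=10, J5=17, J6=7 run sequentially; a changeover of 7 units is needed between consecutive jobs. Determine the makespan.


Makespan = Σ processing + (n-1) × setup
= (19 + 18 + 4 + 10 + 17 + 7) + (6-1)×7
= 75 + 35
= 110 time units


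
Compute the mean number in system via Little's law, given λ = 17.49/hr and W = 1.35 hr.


Little's law: L = λ × W
= 17.49 × 1.35
= 23.61


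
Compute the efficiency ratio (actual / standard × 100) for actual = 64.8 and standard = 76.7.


Efficiency = (actual / standard) × 100
= (64.8 / 76.7) × 100
= 84.5%


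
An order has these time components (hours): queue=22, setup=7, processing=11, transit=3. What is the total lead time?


Lead time = queue + setup + processing + transit
= 22 + 7 + 11 + 3
= 43 hours


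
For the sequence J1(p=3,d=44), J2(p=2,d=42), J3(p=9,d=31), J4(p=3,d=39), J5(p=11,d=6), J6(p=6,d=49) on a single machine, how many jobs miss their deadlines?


Completion vs due date:
  J1: C=3, d=44 → on time
  J2: C=5, d=42 → on time
  J3: C=14, d=31 → on time
  J4: C=17, d=39 → on time
  J5: C=28, d=6 → TARDY
  J6: C=34, d=49 → on time
Tardy jobs: J5
Count = 1


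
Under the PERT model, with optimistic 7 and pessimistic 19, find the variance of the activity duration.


σ² = ((p - o) / 6)² = (p - o)² / 36
= (19 - 7)² / 36
= 12² / 36
= 144 / 36
= 4.0000


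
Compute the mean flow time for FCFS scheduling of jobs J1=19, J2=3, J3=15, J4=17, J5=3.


Completion times:
  J1: completes at 19
  J2: completes at 22
  J3: completes at 37
  J4: completes at 54
  J5: completes at 57
Sum = 189
Average = 189/5
= 37.80


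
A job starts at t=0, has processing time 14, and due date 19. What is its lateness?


Completion = 0 + 14 = 14
Lateness = C - d = 14 - 19
= -5


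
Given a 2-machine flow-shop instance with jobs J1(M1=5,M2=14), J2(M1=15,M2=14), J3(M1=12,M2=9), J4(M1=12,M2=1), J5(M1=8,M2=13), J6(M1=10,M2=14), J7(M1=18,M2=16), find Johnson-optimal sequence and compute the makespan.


Johnson's rule:
Group 1 (M1≤M2, sort by M1): ['J1', 'J5', 'J6']
Group 2 (M1>M2, sort desc M2): ['J7', 'J2', 'J3', 'J4']
Sequence: J1 → J5 → J6 → J7 → J2 → J3 → J4
Makespan calculation:
  J1: M1 done=5, M2 done=19
  J5: M1 done=13, M2 done=32
  J6: M1 done=23, M2 done=46
  J7: M1 done=41, M2 done=62
  J2: M1 done=56, M2 done=76
  J3: M1 done=68, M2 done=85
  J4: M1 done=80, M2 done=86
= Sequence: J1 → J5 → J6 → J7 → J2 → J3 → J4, Makespan: 86


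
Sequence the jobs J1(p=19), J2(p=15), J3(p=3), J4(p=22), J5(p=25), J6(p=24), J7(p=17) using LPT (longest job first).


LPT: sort by longest processing time first
  J5: p=25
  J6: p=24
  J4: p=22
  J1: p=19
  J7: p=17
  J2: p=15
  J3: p=3
Order: J5 → J6 → J4 → J1 → J7 → J2 → J3


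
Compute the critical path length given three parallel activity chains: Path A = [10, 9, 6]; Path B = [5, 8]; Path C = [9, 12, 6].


Path A: 10 + 9 + 6 = 25
Path B: 5 + 8 = 13
Path C: 9 + 12 + 6 = 27
Critical path = longest = max(25, 13, 27)
= 27 (Path C)


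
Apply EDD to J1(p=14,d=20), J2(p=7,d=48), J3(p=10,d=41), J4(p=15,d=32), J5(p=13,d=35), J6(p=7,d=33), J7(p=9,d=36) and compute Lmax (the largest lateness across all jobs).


EDD order: J1 → J4 → J6 → J5 → J7 → J3 → J2
Completion and lateness:
  J1: C=14, d=20, L=14-20=-6
  J4: C=29, d=32, L=29-32=-3
  J6: C=36, d=33, L=36-33=3
  J5: C=49, d=35, L=49-35=14
  J7: C=58, d=36, L=58-36=22
  J3: C=68, d=41, L=68-41=27
  J2: C=75, d=48, L=75-48=27
Lmax = max(-6, -3, 3, 14, 22, 27, 27)
= 27


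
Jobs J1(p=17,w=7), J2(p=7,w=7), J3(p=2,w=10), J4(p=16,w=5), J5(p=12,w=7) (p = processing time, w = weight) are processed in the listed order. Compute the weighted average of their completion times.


Completion times:
  J1: C=17, w×C=7×17=119
  J2: C=24, w×C=7×24=168
  J3: C=26, w×C=10×26=260
  J4: C=42, w×C=5×42=210
  J5: C=54, w×C=7×54=378
Sum w×C = 1135
Sum w = 36
Weighted avg = 1135/36
= 31.53


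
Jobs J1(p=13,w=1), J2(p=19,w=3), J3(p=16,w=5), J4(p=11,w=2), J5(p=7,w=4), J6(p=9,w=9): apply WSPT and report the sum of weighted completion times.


WSPT order (by p/w): J6 → J5 → J3 → J4 → J2 → J1
  J6: C=9, w·C=9×9=81
  J5: C=16, w·C=4×16=64
  J3: C=32, w·C=5×32=160
  J4: C=43, w·C=2×43=86
  J2: C=62, w·C=3×62=186
  J1: C=75, w·C=1×75=75
Σ w·C = 652
= 652


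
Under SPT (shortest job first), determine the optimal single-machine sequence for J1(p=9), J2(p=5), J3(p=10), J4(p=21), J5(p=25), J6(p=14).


SPT: sort by shortest processing time
  J2: p=5
  J1: p=9
  J3: p=10
  J6: p=14
  J4: p=21
  J5: p=25
Order: J2 → J1 → J3 → J6 → J4 → J5


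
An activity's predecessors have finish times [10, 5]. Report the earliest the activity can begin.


ES = max of all predecessor completion times
Predecessors: [10, 5]
ES = max(10, 5)
= 10


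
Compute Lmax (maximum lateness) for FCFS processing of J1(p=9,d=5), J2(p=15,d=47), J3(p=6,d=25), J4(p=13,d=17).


Lateness per job (L = C - d):
  J1: C=9, d=5, L=4
  J2: C=24, d=47, L=-23
  J3: C=30, d=25, L=5
  J4: C=43, d=17, L=26
Lmax = max(4, -23, 5, 26)
= 26


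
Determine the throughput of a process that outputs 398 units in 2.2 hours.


Throughput = units / time
= 398 / 2.2
= 180.9 units/hour


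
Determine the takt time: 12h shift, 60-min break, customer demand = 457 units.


Available = 12×60 - 60 = 660 min
Takt time = 660 / 457
= 1.44 min/unit


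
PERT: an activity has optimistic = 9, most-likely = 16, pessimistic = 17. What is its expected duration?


te = (o + 4m + p) / 6
= (9 + 4×16 + 17) / 6
= (9 + 64 + 17) / 6
= 90 / 6
= 15.00


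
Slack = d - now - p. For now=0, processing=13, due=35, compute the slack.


Slack = due - current_time - processing
= 35 - 0 - 13
= 22


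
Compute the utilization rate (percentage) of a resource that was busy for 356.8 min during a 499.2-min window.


Utilization = busy / total × 100
= 356.8 / 499.2 × 100
= 71.5%


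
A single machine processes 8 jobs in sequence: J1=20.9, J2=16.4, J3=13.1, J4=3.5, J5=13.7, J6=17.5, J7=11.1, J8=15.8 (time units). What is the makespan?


Sequential makespan: sum all processing times
= 20.9 + 16.4 + 13.1 + 3.5 + 13.7 + 17.5 + 11.1 + 15.8
= 112.0 time units


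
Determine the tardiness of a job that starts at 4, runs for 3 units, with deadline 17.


Completion = start + processing = 4 + 3 = 7
Tardiness = max(0, C - d) = max(0, 7 - 17)
= max(0, -10)
= 0


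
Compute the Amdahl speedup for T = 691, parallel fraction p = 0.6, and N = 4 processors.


Amdahl's law: T_p = T × ((1-p) + p/N)
= 691 × ((1-0.6) + 0.6/4)
= 691 × (0.40 + 0.1500)
= 691 × 0.5500
= 380.05
Speedup = 691/380.05
= 1.82×


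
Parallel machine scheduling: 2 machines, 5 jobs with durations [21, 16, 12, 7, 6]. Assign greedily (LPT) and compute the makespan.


Jobs (LPT sorted): [21, 16, 12, 7, 6]
Machines: 2
  J=21 → Machine 1 (load: 0+21=21)
  J=16 → Machine 2 (load: 0+16=16)
  J=12 → Machine 2 (load: 16+12=28)
  J=7 → Machine 1 (load: 21+7=28)
  J=6 → Machine 1 (load: 28+6=34)
Machine loads: [34, 28]
Makespan = max = 34 time units


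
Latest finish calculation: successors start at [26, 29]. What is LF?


LF = min of all successor start times
Successors start at: [26, 29]
LF = min(26, 29)
= 26


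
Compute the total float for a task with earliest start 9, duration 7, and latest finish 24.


EF = ES + duration = 9 + 7 = 16
LS = LF - duration = 24 - 7 = 17
Total Float = LF - EF = 24 - 16
(or LS - ES = 17 - 9)
= 8


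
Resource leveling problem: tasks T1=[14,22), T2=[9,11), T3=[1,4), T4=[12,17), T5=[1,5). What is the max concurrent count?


Check each time point for overlaps:
  t=1: 2 tasks active (T3, T5)
Max concurrent = 2


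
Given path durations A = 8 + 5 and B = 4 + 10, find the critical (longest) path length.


Path A: 8 + 5 = 13
Path B: 4 + 10 = 14
Critical path = longest = max(13, 14)
= 14 (Path B)


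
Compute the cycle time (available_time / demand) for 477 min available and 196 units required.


Cycle time = available time / demand
= 477 / 196
= 2.43 min/unit


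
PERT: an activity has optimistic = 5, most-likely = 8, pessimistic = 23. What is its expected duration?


te = (o + 4m + p) / 6
= (5 + 4×8 + 23) / 6
= (5 + 32 + 23) / 6
= 60 / 6
= 10.00


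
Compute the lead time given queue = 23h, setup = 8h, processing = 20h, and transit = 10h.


Lead time = queue + setup + processing + transit
= 23 + 8 + 20 + 10
= 61 hours


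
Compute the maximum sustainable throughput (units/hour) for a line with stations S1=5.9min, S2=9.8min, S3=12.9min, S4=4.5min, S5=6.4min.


Bottleneck = longest station time
Station times: [5.9, 9.8, 12.9, 4.5, 6.4]
Max = 12.9 min
Rate = 60 / 12.9
= 4.65 units/hour (bottleneck: 12.9min)


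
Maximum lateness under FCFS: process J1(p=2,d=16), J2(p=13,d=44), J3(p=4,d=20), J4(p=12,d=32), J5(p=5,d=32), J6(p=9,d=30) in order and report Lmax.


Lateness per job (L = C - d):
  J1: C=2, d=16, L=-14
  J2: C=15, d=44, L=-29
  J3: C=19, d=20, L=-1
  J4: C=31, d=32, L=-1
  J5: C=36, d=32, L=4
  J6: C=45, d=30, L=15
Lmax = max(-14, -29, -1, -1, 4, 15)
= 15


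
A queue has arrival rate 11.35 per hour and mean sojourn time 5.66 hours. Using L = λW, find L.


Little's law: L = λ × W
= 11.35 × 5.66
= 64.24


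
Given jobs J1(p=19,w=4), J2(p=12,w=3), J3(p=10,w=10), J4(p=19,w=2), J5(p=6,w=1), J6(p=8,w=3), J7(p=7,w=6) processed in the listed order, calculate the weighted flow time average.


Completion times:
  J1: C=19, w×C=4×19=76
  J2: C=31, w×C=3×31=93
  J3: C=41, w×C=10×41=410
  J4: C=60, w×C=2×60=120
  J5: C=66, w×C=1×66=66
  J6: C=74, w×C=3×74=222
  J7: C=81, w×C=6×81=486
Sum w×C = 1473
Sum w = 29
Weighted avg = 1473/29
= 50.79


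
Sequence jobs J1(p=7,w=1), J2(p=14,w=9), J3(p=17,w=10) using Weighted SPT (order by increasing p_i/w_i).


WSPT (Smith's rule): sort by p/w ascending
  J2: p/w = 14/9 = 1.556
  J3: p/w = 17/10 = 1.700
  J1: p/w = 7/1 = 7.000
Order: J2 → J3 → J1


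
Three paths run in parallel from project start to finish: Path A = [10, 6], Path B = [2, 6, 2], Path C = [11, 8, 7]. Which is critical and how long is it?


Path A: 10 + 6 = 16
Path B: 2 + 6 + 2 = 10
Path C: 11 + 8 + 7 = 26
Critical path = longest = max(16, 10, 26)
= 26 (Path C)


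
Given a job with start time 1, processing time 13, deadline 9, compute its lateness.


Completion = 1 + 13 = 14
Lateness = C - d = 14 - 9
= 5


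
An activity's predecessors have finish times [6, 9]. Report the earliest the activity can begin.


ES = max of all predecessor completion times
Predecessors: [6, 9]
ES = max(6, 9)
= 9


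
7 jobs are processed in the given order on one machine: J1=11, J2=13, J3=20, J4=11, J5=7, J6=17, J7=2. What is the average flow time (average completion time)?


Completion times:
  J1: completes at 11
  J2: completes at 24
  J3: completes at 44
  J4: completes at 55
  J5: completes at 62
  J6: completes at 79
  J7: completes at 81
Sum = 356
Average = 356/7
= 50.86


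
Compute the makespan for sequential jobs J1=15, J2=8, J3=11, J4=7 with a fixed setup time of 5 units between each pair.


Makespan = Σ processing + (n-1) × setup
= (15 + 8 + 11 + 7) + (4-1)×5
= 41 + 15
= 56 time units


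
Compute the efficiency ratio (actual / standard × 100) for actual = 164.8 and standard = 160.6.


Efficiency = (actual / standard) × 100
= (164.8 / 160.6) × 100
= 102.6%


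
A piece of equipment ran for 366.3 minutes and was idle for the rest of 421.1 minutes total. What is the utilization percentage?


Utilization = busy / total × 100
= 366.3 / 421.1 × 100
= 87.0%


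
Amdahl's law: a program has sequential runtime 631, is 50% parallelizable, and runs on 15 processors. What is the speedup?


Amdahl's law: T_p = T × ((1-p) + p/N)
= 631 × ((1-0.5) + 0.5/15)
= 631 × (0.50 + 0.0333)
= 631 × 0.5333
= 336.53
Speedup = 631/336.53
= 1.88×


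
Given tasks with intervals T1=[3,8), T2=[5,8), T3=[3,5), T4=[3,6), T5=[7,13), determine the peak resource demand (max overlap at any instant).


Check each time point for overlaps:
  t=3: 3 tasks active (T1, T3, T4)
Max concurrent = 3
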